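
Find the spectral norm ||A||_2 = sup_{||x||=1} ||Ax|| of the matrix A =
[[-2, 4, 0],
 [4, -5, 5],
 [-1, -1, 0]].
||A||_2 ≈ 8.9037 (= sqrt(largest eigenvalue of A^T A))

||A||_2 = sigma_max(A) = sqrt(lambda_max(A^T A)). Form the symmetric matrix M = A^T A =
[[21, -27, 20],
 [-27, 42, -25],
 [20, -25, 25]].
Its characteristic polynomial (trace, sum of principal 2x2 minors, determinant of M give the coefficients) is
  p(λ) = det(λ I - M) = λ^3 - 88λ^2 + 703λ - 900.
No integer candidate from the rational root theorem (±divisors of 900) is a root, so the roots are irrational. The cubic discriminant is Δ = 964466388 > 0, so there are three distinct real roots. p(1) = -284 and p(2) = 162 have opposite signs, so a root lies in (1, 2); Newton's method refines it to λ ≈ 1.5916. p(7) = 52 and p(8) = -396 have opposite signs, so a root lies in (7, 8); Newton's method refines it to λ ≈ 7.133. p(79) = -1532 and p(80) = 4140 have opposite signs, so a root lies in (79, 80); Newton's method refines it to λ ≈ 79.2754. Check (Vieta): the three roots sum to 88, matching tr M = 88.
So the eigenvalues of A^T A are ≈ 1.5916, 7.133, 79.2754 (all ≥ 0, as they must be for A^T A). The largest is λ_max ≈ 79.2754, hence ||A||_2 = sqrt(λ_max) ≈ 8.9037.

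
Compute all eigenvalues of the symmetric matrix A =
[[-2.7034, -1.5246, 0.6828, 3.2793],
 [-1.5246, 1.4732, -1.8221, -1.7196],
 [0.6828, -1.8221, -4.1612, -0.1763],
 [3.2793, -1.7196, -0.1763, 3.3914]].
sigma(A) ≈ {-5, -4, 1, 6}

A is real symmetric, so its spectrum consists of real eigenvalues. Expanding the characteristic polynomial of the displayed matrix gives
  det(λ I - A) = p(λ) = λ^4 + (2)λ^3 + (-37)λ^2 + (-86.0012)λ + (120.0043).
Solving p(λ) = 0 yields eigenvalues ≈ -5, -4, 1, 6. (A is shown rounded to 4 decimals, so these recover the underlying integer eigenvalues to within that precision.)
Verification: the trace of A = -2 equals the sum of eigenvalues -2, and det(A) ≈ 120.0043 matches the eigenvalue product 120.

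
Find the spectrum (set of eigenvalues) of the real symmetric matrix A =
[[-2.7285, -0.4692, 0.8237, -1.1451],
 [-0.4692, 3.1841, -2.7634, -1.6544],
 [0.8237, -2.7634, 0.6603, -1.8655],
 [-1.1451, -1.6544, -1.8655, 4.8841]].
sigma(A) ≈ {-3, -2, 5, 6}

A is real symmetric, so its spectrum consists of real eigenvalues. Expanding the characteristic polynomial of the displayed matrix gives
  det(λ I - A) = p(λ) = λ^4 + (-6)λ^3 + (-19)λ^2 + (84)λ + (180.0053).
Solving p(λ) = 0 yields eigenvalues ≈ -3, -2, 5, 6. (A is shown rounded to 4 decimals, so these recover the underlying integer eigenvalues to within that precision.)
Verification: the trace of A = 6 equals the sum of eigenvalues 6, and det(A) ≈ 180.0053 matches the eigenvalue product 180.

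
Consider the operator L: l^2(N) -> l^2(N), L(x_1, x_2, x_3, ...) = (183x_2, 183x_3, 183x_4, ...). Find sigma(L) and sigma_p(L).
sigma(L) = closed disk {z in C : |z| ≤ 183}; sigma_p(L) = open disk {z in C : |z| < 183}

Note L = 183·V where V is the unit left shift (V x)_k = x_{k+1}; so sigma(L) = 183·sigma(V) and ||L|| = 183||V||. ||L x||^2 = 33489sum_{k≥2} |x_k|^2 ≤ 33489||x||^2, with equality on {x : x_1 = 0}, so ||L|| = 183. For any lambda with |lambda| < 183, set r = lambda/183 (|r| < 1); the vector x = (1, r, r^2, ...) is in l^2 and satisfies L x = 183(r, r^2, ...) = lambda x, so lambda is an eigenvalue. On the boundary |lambda| = 183 the geometric series diverges, so no l^2 eigenvector exists, but these lambda lie in the approximate point spectrum. Hence sigma(L) is the closed disk of radius 183 and sigma_p(L) is the open disk.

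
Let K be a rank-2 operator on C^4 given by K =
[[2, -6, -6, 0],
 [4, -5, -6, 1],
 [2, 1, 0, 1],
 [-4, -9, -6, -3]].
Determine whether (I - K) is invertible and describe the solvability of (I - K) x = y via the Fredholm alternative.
(I - K) is invertible (det(I - K) = 63 ≠ 0), so for every y in C^4 the equation (I - K) x = y has a unique solution.

K has rank 2 and factors as K = U V^T = u1 v1^T + u2 v2^T with u1 = (-2, -2, 0, -2), v1 = (-1, 3, 3, 0), u2 = (0, 1, 1, -3), v2 = (2, 1, 0, 1) (multiplying out reproduces the displayed K). The nonzero eigenvalues of U V^T coincide with those of the 2 x 2 matrix G = V^T U = [[v1·u1, v1·u2], [v2·u1, v2·u2]] = [[-4, 6], [-8, -2]], and by the Sylvester determinant identity det(I_4 - U V^T) = det(I_2 - V^T U) = det([[5, -6], [8, 3]]) = (5)(3) - (-6)(8) = 63. (Direct check: I - K =
[[-1, 6, 6, 0],
 [-4, 6, 6, -1],
 [-2, -1, 1, -1],
 [4, 9, 6, 4]]
has determinant 63.) The finite-dimensional Fredholm alternative says: either (I - K) is invertible, or ker(I - K) ≠ {0} and then range(I - K) = ker((I - K)^*)^⊥, with dim ker(I - K) = dim ker((I - K)^*). Since det(I - K) ≠ 0, 1 is not an eigenvalue of K and ker(I - K) = {0}, so we are in the first case: for every y there is a unique x = (I - K)^(-1) y. (Explicitly, by the Woodbury identity, (I - U V^T)^(-1) = I + U (I_2 - G)^(-1) V^T.)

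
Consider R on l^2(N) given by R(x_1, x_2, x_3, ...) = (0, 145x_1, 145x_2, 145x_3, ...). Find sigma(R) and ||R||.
sigma(R) = closed disk {z in C : |z| ≤ 145}; ||R|| = 145

Note R = 145·U where U is the unit right shift (U x)_k = x_{k-1} (with x_0 := 0); so ||R|| = 145||U|| and sigma(R) = 145·sigma(U). ||R x||^2 = sum_{k≥1} |145x_k|^2 = 21025||x||^2, so ||R|| = 145 and sigma(R) ⊂ {|z| ≤ 145}. For any |lambda| < 145, the equation (R - lambda I) x = 0 forces x_1 = 0, then 145x_k = lambda x_{k+1} ⇒ x = 0, so R has no eigenvalues. But (R - lambda I) is not surjective for |lambda| < 145: solving (R - lambda I) x = e_1 would require x_n proportional to (lambda/145)^(-n), which is not in l^2. So every |lambda| < 145 lies in the residual spectrum. The boundary |lambda| = 145 is in the approximate point spectrum (the spectrum is closed). Hence sigma(R) is the closed disk of radius 145.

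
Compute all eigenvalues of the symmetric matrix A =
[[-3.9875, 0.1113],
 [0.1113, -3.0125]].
sigma(A) ≈ {-4, -3}

A is real symmetric, so its spectrum consists of real eigenvalues. Expanding the characteristic polynomial of the displayed matrix gives
  det(λ I - A) = p(λ) = λ^2 + (7)λ + (12).
Solving p(λ) = 0 yields eigenvalues ≈ -4, -3. (A is shown rounded to 4 decimals, so these recover the underlying integer eigenvalues to within that precision.)
Verification: the trace of A = -7 equals the sum of eigenvalues -7, and det(A) ≈ 12.0000 matches the eigenvalue product 12.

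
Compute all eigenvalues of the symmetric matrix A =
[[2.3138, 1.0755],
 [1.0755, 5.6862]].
sigma(A) ≈ {2, 6}

A is real symmetric, so its spectrum consists of real eigenvalues. Expanding the characteristic polynomial of the displayed matrix gives
  det(λ I - A) = p(λ) = λ^2 + (-8)λ + (12).
Solving p(λ) = 0 yields eigenvalues ≈ 2, 6. (A is shown rounded to 4 decimals, so these recover the underlying integer eigenvalues to within that precision.)
Verification: the trace of A = 8 equals the sum of eigenvalues 8, and det(A) ≈ 12.0000 matches the eigenvalue product 12.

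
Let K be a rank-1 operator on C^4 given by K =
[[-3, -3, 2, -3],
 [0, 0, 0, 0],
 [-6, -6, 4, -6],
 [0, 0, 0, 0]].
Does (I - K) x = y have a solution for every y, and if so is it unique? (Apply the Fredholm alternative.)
(I - K) is singular (det(I - K) = 0, i.e. 1 ∈ sigma(K)). (I - K) x = y is solvable iff y ⊥ ker((I - K)^*) = span{(-3, -3, 2, -3)}, i.e. iff -3y_1 - 3y_2 + 2y_3 - 3y_4 = 0. When solvable, the solutions are x = y + c·(1, 0, 2, 0), c arbitrary (ker(I - K) = span{(1, 0, 2, 0)}, dimension 1).

K has rank 1, so it is an outer product K = u v^T: every row of K is a multiple of one row vector. Reading off the entries, u = (1, 0, 2, 0) and v = (-3, -3, 2, -3) (row i of K equals u_i·v^T). A rank-one matrix u v^T satisfies K u = u (v·u) and kills the (3)-dimensional subspace v^⊥, so its characteristic polynomial is lambda^3 (lambda - v·u) with v·u = tr K = 1. Hence the eigenvalues of I - K are 1 (multiplicity 3) and 1 - (1) = 0, so det(I - K) = 0. (Direct check: I - K =
[[4, 3, -2, 3],
 [0, 1, 0, 0],
 [6, 6, -3, 6],
 [0, 0, 0, 1]]
has determinant 0.) So 1 is an eigenvalue of K and (I - K) is not invertible. The finite-dimensional Fredholm alternative says: either (I - K) is invertible, or ker(I - K) ≠ {0} and then range(I - K) = ker((I - K)^*)^⊥, with dim ker(I - K) = dim ker((I - K)^*). We are in the second case, so we need both kernels. Kernel of I - K: (I - K) u = u - u (v·u) = u - u = 0, so ker(I - K) = span{u} = span{(1, 0, 2, 0)} (it is exactly 1-dimensional because rank(I - K) = 3). Kernel of the adjoint: K is real, so (I - K)^* = I - K^T = I - v u^T, and (I - v u^T) v = v - v (u·v) = 0; hence ker((I - K)^*) = span{v} = span{(-3, -3, 2, -3)}. Therefore (I - K) x = y is solvable iff <y, v> = 0, i.e. iff -3y_1 - 3y_2 + 2y_3 - 3y_4 = 0. When this holds, K y = u (v·y) = 0, so (I - K) y = y and x = y is a particular solution; the full solution set is the line x = y + c·u = y + c·(1, 0, 2, 0), c ∈ C.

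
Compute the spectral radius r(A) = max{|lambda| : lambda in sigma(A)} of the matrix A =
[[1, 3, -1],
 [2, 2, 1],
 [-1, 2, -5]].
r(A) ≈ 5.626

The eigenvalues of A are the roots of its characteristic polynomial. With M = A (coefficients from the trace, the sum of principal 2x2 minors, and det A):
  p(λ) = det(λ I - M) = λ^3 + 2λ^2 - 22λ - 9.
No integer candidate from the rational root theorem (±divisors of 9) is a root, so the roots are irrational. The cubic discriminant is Δ = 49757 > 0, so there are three distinct real roots. p(-6) = -21 and p(-5) = 26 have opposite signs, so a root lies in (-6, -5); Newton's method refines it to λ ≈ -5.626. p(-1) = 14 and p(0) = -9 have opposite signs, so a root lies in (-1, 0); Newton's method refines it to λ ≈ -0.3976. p(4) = -1 and p(5) = 56 have opposite signs, so a root lies in (4, 5); Newton's method refines it to λ ≈ 4.0236. Check (Vieta): the three roots sum to -2, matching tr M = -2.
Thus the eigenvalues (to 4 decimals) are -5.626 (modulus 5.626); -0.3976 (modulus 0.3976); 4.0236 (modulus 4.0236). The spectral radius is the largest modulus: r(A) ≈ 5.626. (Cross-check: r(A) ≤ ||A||_2 ≈ 5.856; equality holds whenever A is normal, though it can also hold for some non-normal A.)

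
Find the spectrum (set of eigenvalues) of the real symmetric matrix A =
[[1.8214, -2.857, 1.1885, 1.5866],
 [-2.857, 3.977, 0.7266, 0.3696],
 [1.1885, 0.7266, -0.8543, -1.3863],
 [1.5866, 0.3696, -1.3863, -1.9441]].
sigma(A) ≈ {-4, 0, 1, 6}

A is real symmetric, so its spectrum consists of real eigenvalues. Expanding the characteristic polynomial of the displayed matrix gives
  det(λ I - A) = p(λ) = λ^4 + (-3)λ^3 + (-22)λ^2 + (24)λ + (0).
Solving p(λ) = 0 yields eigenvalues ≈ -4, 0, 1, 6. (A is shown rounded to 4 decimals, so these recover the underlying integer eigenvalues to within that precision.)
Verification: the trace of A = 3 equals the sum of eigenvalues 3, and det(A) ≈ 0.0001 matches the eigenvalue product 0.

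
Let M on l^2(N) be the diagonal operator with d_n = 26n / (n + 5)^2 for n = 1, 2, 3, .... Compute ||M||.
||M|| = 13/10 (attained at n = 5)

For M diagonal, ||M|| = sup_n |d_n|. Treat f(x) = 26x / (x + 5)^2 for real x > 0. By the quotient rule, f'(x) = 26(5 - x)/(x + 5)^3, which is positive for x < 5 and negative for x > 5. So f has a unique maximum at x = 5, and since 5 is a positive integer, the supremum over n ≥ 1 is attained at n = 5: d_5 = 26·5/(5 + 5)^2 = 26·5/100 = 13/10. Hence ||M|| = 13/10.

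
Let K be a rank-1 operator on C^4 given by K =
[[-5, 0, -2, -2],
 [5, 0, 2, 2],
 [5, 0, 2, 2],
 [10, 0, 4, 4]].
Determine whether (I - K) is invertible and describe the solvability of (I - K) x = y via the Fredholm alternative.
(I - K) is singular (det(I - K) = 0, i.e. 1 ∈ sigma(K)). (I - K) x = y is solvable iff y ⊥ ker((I - K)^*) = span{(-5, 0, -2, -2)}, i.e. iff -5y_1 - 2y_3 - 2y_4 = 0. When solvable, the solutions are x = y + c·(1, -1, -1, -2), c arbitrary (ker(I - K) = span{(1, -1, -1, -2)}, dimension 1).

K has rank 1, so it is an outer product K = u v^T: every row of K is a multiple of one row vector. Reading off the entries, u = (1, -1, -1, -2) and v = (-5, 0, -2, -2) (row i of K equals u_i·v^T). A rank-one matrix u v^T satisfies K u = u (v·u) and kills the (3)-dimensional subspace v^⊥, so its characteristic polynomial is lambda^3 (lambda - v·u) with v·u = tr K = 1. Hence the eigenvalues of I - K are 1 (multiplicity 3) and 1 - (1) = 0, so det(I - K) = 0. (Direct check: I - K =
[[6, 0, 2, 2],
 [-5, 1, -2, -2],
 [-5, 0, -1, -2],
 [-10, 0, -4, -3]]
has determinant 0.) So 1 is an eigenvalue of K and (I - K) is not invertible. The finite-dimensional Fredholm alternative says: either (I - K) is invertible, or ker(I - K) ≠ {0} and then range(I - K) = ker((I - K)^*)^⊥, with dim ker(I - K) = dim ker((I - K)^*). We are in the second case, so we need both kernels. Kernel of I - K: (I - K) u = u - u (v·u) = u - u = 0, so ker(I - K) = span{u} = span{(1, -1, -1, -2)} (it is exactly 1-dimensional because rank(I - K) = 3). Kernel of the adjoint: K is real, so (I - K)^* = I - K^T = I - v u^T, and (I - v u^T) v = v - v (u·v) = 0; hence ker((I - K)^*) = span{v} = span{(-5, 0, -2, -2)}. Therefore (I - K) x = y is solvable iff <y, v> = 0, i.e. iff -5y_1 - 2y_3 - 2y_4 = 0. When this holds, K y = u (v·y) = 0, so (I - K) y = y and x = y is a particular solution; the full solution set is the line x = y + c·u = y + c·(1, -1, -1, -2), c ∈ C.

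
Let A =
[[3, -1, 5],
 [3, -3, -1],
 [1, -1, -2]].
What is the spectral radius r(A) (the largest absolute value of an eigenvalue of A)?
r(A) ≈ 4.2642

The eigenvalues of A are the roots of its characteristic polynomial. With M = A (coefficients from the trace, the sum of principal 2x2 minors, and det A):
  p(λ) = det(λ I - M) = λ^3 + 2λ^2 - 12λ - 10.
No integer candidate from the rational root theorem (±divisors of 10) is a root, so the roots are irrational. The cubic discriminant is Δ = 9428 > 0, so there are three distinct real roots. p(-5) = -25 and p(-4) = 6 have opposite signs, so a root lies in (-5, -4); Newton's method refines it to λ ≈ -4.2642. p(-1) = 3 and p(0) = -10 have opposite signs, so a root lies in (-1, 0); Newton's method refines it to λ ≈ -0.7723. p(3) = -1 and p(4) = 38 have opposite signs, so a root lies in (3, 4); Newton's method refines it to λ ≈ 3.0365. Check (Vieta): the three roots sum to -2, matching tr M = -2.
Thus the eigenvalues (to 4 decimals) are -4.2642 (modulus 4.2642); -0.7723 (modulus 0.7723); 3.0365 (modulus 3.0365). The spectral radius is the largest modulus: r(A) ≈ 4.2642. (Cross-check: r(A) ≤ ||A||_2 ≈ 6.1575; equality holds whenever A is normal, though it can also hold for some non-normal A.)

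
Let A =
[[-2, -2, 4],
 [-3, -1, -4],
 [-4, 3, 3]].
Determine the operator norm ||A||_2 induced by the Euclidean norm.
||A||_2 ≈ 6.8117 (= sqrt(largest eigenvalue of A^T A))

||A||_2 = sigma_max(A) = sqrt(lambda_max(A^T A)). Form the symmetric matrix M = A^T A =
[[29, -5, -8],
 [-5, 14, 5],
 [-8, 5, 41]].
Its characteristic polynomial (trace, sum of principal 2x2 minors, determinant of M give the coefficients) is
  p(λ) = det(λ I - M) = λ^3 - 84λ^2 + 2055λ - 14400.
No integer candidate from the rational root theorem (±divisors of 14400) is a root, so the roots are irrational. The cubic discriminant is Δ = 89032500 > 0, so there are three distinct real roots. p(12) = -108 and p(13) = 316 have opposite signs, so a root lies in (12, 13); Newton's method refines it to λ ≈ 12.2349. p(25) = 100 and p(26) = -178 have opposite signs, so a root lies in (25, 26); Newton's method refines it to λ ≈ 25.3661. p(46) = -278 and p(47) = 452 have opposite signs, so a root lies in (46, 47); Newton's method refines it to λ ≈ 46.399. Check (Vieta): the three roots sum to 84, matching tr M = 84.
So the eigenvalues of A^T A are ≈ 12.2349, 25.3661, 46.399 (all ≥ 0, as they must be for A^T A). The largest is λ_max ≈ 46.399, hence ||A||_2 = sqrt(λ_max) ≈ 6.8117.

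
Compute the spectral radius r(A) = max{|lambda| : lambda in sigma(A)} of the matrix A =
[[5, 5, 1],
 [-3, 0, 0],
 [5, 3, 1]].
r(A) ≈ 3.5091

The eigenvalues of A are the roots of its characteristic polynomial. With M = A (coefficients from the trace, the sum of principal 2x2 minors, and det A):
  p(λ) = det(λ I - M) = λ^3 - 6λ^2 + 15λ - 6.
No integer candidate from the rational root theorem (±divisors of 6) is a root, so the roots are irrational. The cubic discriminant is Δ = -1836 < 0, so there is one real root and a complex-conjugate pair. p(0) = -6 and p(1) = 4 have opposite signs, so a root lies in (0, 1); Newton's method refines it to λ ≈ 0.4873. Dividing out (λ - (0.4873)) leaves approximately λ^2 - 5.5127λ + 12.3139. For λ^2 - 5.5127λ + 12.3139 the discriminant is -18.8652. It is negative, so the remaining roots are the complex-conjugate pair λ ≈ 2.7564 ± 2.1717i. Their product equals the constant term, so |λ|^2 ≈ 12.3139 and |λ| ≈ 3.5091.
Thus the eigenvalues (to 4 decimals) are 0.4873 (modulus 0.4873); 2.7564 ± 2.1717i (modulus 3.5091). The spectral radius is the largest modulus: r(A) ≈ 3.5091. (Cross-check: r(A) ≤ ||A||_2 ≈ 9.5007; equality holds whenever A is normal, though it can also hold for some non-normal A.)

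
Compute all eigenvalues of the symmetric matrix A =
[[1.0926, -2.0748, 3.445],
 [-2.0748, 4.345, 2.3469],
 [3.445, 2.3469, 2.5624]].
sigma(A) ≈ {-3, 5, 6}

A is real symmetric, so its spectrum consists of real eigenvalues. Expanding the characteristic polynomial of the displayed matrix gives
  det(λ I - A) = p(λ) = λ^3 + (-8)λ^2 + (-3)λ + (90).
Solving p(λ) = 0 yields eigenvalues ≈ -3, 5, 6. (A is shown rounded to 4 decimals, so these recover the underlying integer eigenvalues to within that precision.)
Verification: the trace of A = 8 equals the sum of eigenvalues 8, and det(A) ≈ -90.0004 matches the eigenvalue product -90.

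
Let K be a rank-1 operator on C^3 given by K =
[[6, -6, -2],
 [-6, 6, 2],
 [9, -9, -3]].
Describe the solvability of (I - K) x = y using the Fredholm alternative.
(I - K) is invertible (det(I - K) = -8 ≠ 0), so for every y in C^3 the equation (I - K) x = y has a unique solution.

K has rank 1, so it is an outer product K = u v^T: every row of K is a multiple of one row vector. Reading off the entries, u = (-2, 2, -3) and v = (-3, 3, 1) (row i of K equals u_i·v^T). A rank-one matrix u v^T satisfies K u = u (v·u) and kills the (2)-dimensional subspace v^⊥, so its characteristic polynomial is lambda^2 (lambda - v·u) with v·u = tr K = 9. Hence the eigenvalues of I - K are 1 (multiplicity 2) and 1 - (9) = -8, so det(I - K) = -8. (Direct check: I - K =
[[-5, 6, 2],
 [6, -5, -2],
 [-9, 9, 4]]
has determinant -8.) The finite-dimensional Fredholm alternative says: either (I - K) is invertible, or ker(I - K) ≠ {0} and then range(I - K) = ker((I - K)^*)^⊥, with dim ker(I - K) = dim ker((I - K)^*). Since det(I - K) ≠ 0, 1 is not an eigenvalue of K and ker(I - K) = {0}, so we are in the first case: for every y there is a unique x = (I - K)^(-1) y. Explicitly, by the Sherman–Morrison formula, (I - u v^T)^(-1) = I + u v^T/(1 - v·u), i.e. (I - K)^(-1) = I + K/(-8).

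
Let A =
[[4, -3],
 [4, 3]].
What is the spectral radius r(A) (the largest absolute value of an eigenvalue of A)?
r(A) = sqrt(24) ≈ 4.899

The eigenvalues of A are the roots of its characteristic polynomial. With M = A (coefficients from the trace and determinant):
  p(λ) = det(λ I - M) = λ^2 - 7λ + 24.
For λ^2 - 7λ + 24 the discriminant is -47. It is negative, so the roots are the complex-conjugate pair λ = 7/2 ± (sqrt(47)/2) i ≈ 3.5 ± 3.4278i. For a conjugate pair the product of the roots equals the constant term, so |λ|^2 = 24 and |λ| = sqrt(24) ≈ 4.899.
Thus the eigenvalues (to 4 decimals) are 3.5 ± 3.4278i (modulus 4.899). The spectral radius is the largest modulus: r(A) = sqrt(24) ≈ 4.899. (Cross-check: r(A) ≤ ||A||_2 ≈ 5.6569; equality holds whenever A is normal, though it can also hold for some non-normal A.)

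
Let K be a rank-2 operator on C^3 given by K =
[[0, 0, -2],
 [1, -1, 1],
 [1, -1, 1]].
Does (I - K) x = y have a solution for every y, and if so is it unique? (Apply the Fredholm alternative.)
(I - K) is invertible (det(I - K) = 3 ≠ 0), so for every y in C^3 the equation (I - K) x = y has a unique solution.

K has rank 2 and factors as K = U V^T = u1 v1^T + u2 v2^T with u1 = (-2, 0, 0), v1 = (0, 0, 1), u2 = (0, -1, -1), v2 = (-1, 1, -1) (multiplying out reproduces the displayed K). The nonzero eigenvalues of U V^T coincide with those of the 2 x 2 matrix G = V^T U = [[v1·u1, v1·u2], [v2·u1, v2·u2]] = [[0, -1], [2, 0]], and by the Sylvester determinant identity det(I_3 - U V^T) = det(I_2 - V^T U) = det([[1, 1], [-2, 1]]) = (1)(1) - (1)(-2) = 3. (Direct check: I - K =
[[1, 0, 2],
 [-1, 2, -1],
 [-1, 1, 0]]
has determinant 3.) The finite-dimensional Fredholm alternative says: either (I - K) is invertible, or ker(I - K) ≠ {0} and then range(I - K) = ker((I - K)^*)^⊥, with dim ker(I - K) = dim ker((I - K)^*). Since det(I - K) ≠ 0, 1 is not an eigenvalue of K and ker(I - K) = {0}, so we are in the first case: for every y there is a unique x = (I - K)^(-1) y. (Explicitly, by the Woodbury identity, (I - U V^T)^(-1) = I + U (I_2 - G)^(-1) V^T.)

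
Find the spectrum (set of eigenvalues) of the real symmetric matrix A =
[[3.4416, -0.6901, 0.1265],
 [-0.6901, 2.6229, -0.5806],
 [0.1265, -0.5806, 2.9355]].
sigma(A) ≈ {2, 3, 4}

A is real symmetric, so its spectrum consists of real eigenvalues. Expanding the characteristic polynomial of the displayed matrix gives
  det(λ I - A) = p(λ) = λ^3 + (-9)λ^2 + (26)λ + (-24).
Solving p(λ) = 0 yields eigenvalues ≈ 2, 3, 4. (A is shown rounded to 4 decimals, so these recover the underlying integer eigenvalues to within that precision.)
Verification: the trace of A = 9 equals the sum of eigenvalues 9, and det(A) ≈ 23.9999 matches the eigenvalue product 24.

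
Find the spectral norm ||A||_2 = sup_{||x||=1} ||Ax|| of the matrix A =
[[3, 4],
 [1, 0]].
||A||_2 = sqrt((26 + sqrt(612))/2) ≈ 5.0368 (= sqrt(largest eigenvalue of A^T A))

||A||_2 = sigma_max(A) = sqrt(lambda_max(A^T A)). Form the symmetric matrix M = A^T A =
[[10, 12],
 [12, 16]].
Its characteristic polynomial (trace, determinant of M give the coefficients) is
  p(λ) = det(λ I - M) = λ^2 - 26λ + 16.
For λ^2 - 26λ + 16 the discriminant is 612. It is nonnegative but not a perfect square, so the roots are real and irrational: λ = (26 ± sqrt(612))/2 ≈ 25.3693, 0.6307.
So the eigenvalues of A^T A are ≈ 0.6307, 25.3693 (all ≥ 0, as they must be for A^T A). The largest is λ_max = (26 + sqrt(612))/2 ≈ 25.3693, hence ||A||_2 = sqrt(λ_max) = sqrt((26 + sqrt(612))/2) ≈ 5.0368.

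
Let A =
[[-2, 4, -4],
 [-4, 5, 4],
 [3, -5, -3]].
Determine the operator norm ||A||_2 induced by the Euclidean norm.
||A||_2 ≈ 10.2161 (= sqrt(largest eigenvalue of A^T A))

||A||_2 = sigma_max(A) = sqrt(lambda_max(A^T A)). Form the symmetric matrix M = A^T A =
[[29, -43, -17],
 [-43, 66, 19],
 [-17, 19, 41]].
Its characteristic polynomial (trace, sum of principal 2x2 minors, determinant of M give the coefficients) is
  p(λ) = det(λ I - M) = λ^3 - 136λ^2 + 3310λ - 900.
No integer candidate from the rational root theorem (±divisors of 900) is a root, so the roots are irrational. The cubic discriminant is Δ = 55800342000 > 0, so there are three distinct real roots. p(0) = -900 and p(1) = 2275 have opposite signs, so a root lies in (0, 1); Newton's method refines it to λ ≈ 0.275. p(31) = 805 and p(32) = -1476 have opposite signs, so a root lies in (31, 32); Newton's method refines it to λ ≈ 31.3571. p(104) = -2772 and p(105) = 4875 have opposite signs, so a root lies in (104, 105); Newton's method refines it to λ ≈ 104.3679. Check (Vieta): the three roots sum to 136, matching tr M = 136.
So the eigenvalues of A^T A are ≈ 0.275, 31.3571, 104.3679 (all ≥ 0, as they must be for A^T A). The largest is λ_max ≈ 104.3679, hence ||A||_2 = sqrt(λ_max) ≈ 10.2161.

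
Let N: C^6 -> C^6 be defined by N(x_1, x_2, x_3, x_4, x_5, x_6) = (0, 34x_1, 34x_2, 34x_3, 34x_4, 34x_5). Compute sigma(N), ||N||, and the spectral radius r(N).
sigma(N) = {0}; ||N|| = 34; r(N) = 0. (N is nilpotent with N^6 = 0.)

On C^6, N is a strictly lower-triangular matrix with 34 on the subdiagonal and zeros elsewhere, so its characteristic polynomial is lambda^6 and every eigenvalue is 0: sigma(N) = {0}. For the operator norm, N e_i = 34e_{i+1} for i = 1, ..., 5 and N e_6 = 0, so the singular values of N are 34 (with multiplicity 5) and 0; hence ||N|| = 34. The spectral radius r(N) = max|lambda| = 0. Note ||N|| > r(N) — characteristic of non-normal nilpotent operators. Indeed N^6 = 0.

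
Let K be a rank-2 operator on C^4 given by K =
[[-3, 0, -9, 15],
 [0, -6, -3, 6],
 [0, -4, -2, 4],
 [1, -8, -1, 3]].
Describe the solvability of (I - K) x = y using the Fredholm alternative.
(I - K) is invertible (det(I - K) = 37 ≠ 0), so for every y in C^4 the equation (I - K) x = y has a unique solution.

K has rank 2 and factors as K = U V^T = u1 v1^T + u2 v2^T with u1 = (-3, 0, 0, 1), v1 = (1, -2, 2, -3), u2 = (3, 3, 2, 3), v2 = (0, -2, -1, 2) (multiplying out reproduces the displayed K). The nonzero eigenvalues of U V^T coincide with those of the 2 x 2 matrix G = V^T U = [[v1·u1, v1·u2], [v2·u1, v2·u2]] = [[-6, -8], [2, -2]], and by the Sylvester determinant identity det(I_4 - U V^T) = det(I_2 - V^T U) = det([[7, 8], [-2, 3]]) = (7)(3) - (8)(-2) = 37. (Direct check: I - K =
[[4, 0, 9, -15],
 [0, 7, 3, -6],
 [0, 4, 3, -4],
 [-1, 8, 1, -2]]
has determinant 37.) The finite-dimensional Fredholm alternative says: either (I - K) is invertible, or ker(I - K) ≠ {0} and then range(I - K) = ker((I - K)^*)^⊥, with dim ker(I - K) = dim ker((I - K)^*). Since det(I - K) ≠ 0, 1 is not an eigenvalue of K and ker(I - K) = {0}, so we are in the first case: for every y there is a unique x = (I - K)^(-1) y. (Explicitly, by the Woodbury identity, (I - U V^T)^(-1) = I + U (I_2 - G)^(-1) V^T.)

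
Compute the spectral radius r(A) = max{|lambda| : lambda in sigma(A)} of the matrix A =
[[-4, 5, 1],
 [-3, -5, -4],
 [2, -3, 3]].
r(A) ≈ 5.777

The eigenvalues of A are the roots of its characteristic polynomial. With M = A (coefficients from the trace, the sum of principal 2x2 minors, and det A):
  p(λ) = det(λ I - M) = λ^3 + 6λ^2 - 6λ - 132.
No integer candidate from the rational root theorem (±divisors of 132) is a root, so the roots are irrational. The cubic discriminant is Δ = -268704 < 0, so there is one real root and a complex-conjugate pair. p(3) = -69 and p(4) = 4 have opposite signs, so a root lies in (3, 4); Newton's method refines it to λ ≈ 3.9552. Dividing out (λ - (3.9552)) leaves approximately λ^2 + 9.9552λ + 33.3742. For λ^2 + 9.9552λ + 33.3742 the discriminant is -34.3916. It is negative, so the remaining roots are the complex-conjugate pair λ ≈ -4.9776 ± 2.9322i. Their product equals the constant term, so |λ|^2 ≈ 33.3742 and |λ| ≈ 5.777.
Thus the eigenvalues (to 4 decimals) are 3.9552 (modulus 3.9552); -4.9776 ± 2.9322i (modulus 5.777). The spectral radius is the largest modulus: r(A) ≈ 5.777. (Cross-check: r(A) ≤ ||A||_2 ≈ 8.1406; equality holds whenever A is normal, though it can also hold for some non-normal A.)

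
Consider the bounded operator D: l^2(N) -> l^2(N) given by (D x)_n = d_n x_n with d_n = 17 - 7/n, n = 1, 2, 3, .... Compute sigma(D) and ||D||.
sigma(D) = {17 - 7/n : n ≥ 1} ∪ {17}; ||D|| = 17

A bounded diagonal operator on l^2 with diagonal entries d_n has spectrum equal to the closure of {d_n : n ≥ 1}: every d_n is an eigenvalue (with eigenvector e_n), so {d_n} ⊂ sigma(D); the spectrum is closed, so its closure is too; and for lambda not in the closure, (D - lambda I) has bounded inverse (the diagonal entries 1/(d_n - lambda) are bounded). For our sequence d_n = 17 - 7/n, n = 1, 2, 3, ...:
  - {d_n} = {17 - 7/n : n ≥ 1}; the only limit point is 17
  - closure = {17 - 7/n : n ≥ 1} ∪ {17}
For the norm: a diagonal operator has ||D|| = sup_n |d_n|. Here d_n = 17 - 7/n increases monotonically from d_1 = 10 toward 17, with all terms in [10, 17); so sup_n |d_n| = 17 (the supremum is the limit, not attained). So ||D|| = 17.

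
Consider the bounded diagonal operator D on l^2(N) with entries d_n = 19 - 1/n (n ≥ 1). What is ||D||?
||D|| = 19

For a diagonal operator on l^2 with entries d_n, ||D|| = sup_n |d_n|. Here d_1 = 18, d_2 = 37/2, ..., and d_n = 19 - 1/n increases monotonically toward 19. All terms lie in [18, 19), so |d_n| = d_n and the supremum is the limit 19, which is not attained by any individual d_n. Hence ||D|| = 19.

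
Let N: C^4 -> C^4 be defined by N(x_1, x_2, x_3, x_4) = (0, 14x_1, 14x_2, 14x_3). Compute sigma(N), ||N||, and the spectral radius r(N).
sigma(N) = {0}; ||N|| = 14; r(N) = 0. (N is nilpotent with N^4 = 0.)

On C^4, N is a strictly lower-triangular matrix with 14 on the subdiagonal and zeros elsewhere, so its characteristic polynomial is lambda^4 and every eigenvalue is 0: sigma(N) = {0}. For the operator norm, N e_i = 14e_{i+1} for i = 1, ..., 3 and N e_4 = 0, so the singular values of N are 14 (with multiplicity 3) and 0; hence ||N|| = 14. The spectral radius r(N) = max|lambda| = 0. Note ||N|| > r(N) — characteristic of non-normal nilpotent operators. Indeed N^4 = 0.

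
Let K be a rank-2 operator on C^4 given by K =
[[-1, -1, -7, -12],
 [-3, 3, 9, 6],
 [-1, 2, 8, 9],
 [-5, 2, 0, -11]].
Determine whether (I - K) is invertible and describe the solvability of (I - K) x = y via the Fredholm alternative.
(I - K) is invertible (det(I - K) = -195 ≠ 0), so for every y in C^4 the equation (I - K) x = y has a unique solution.

K has rank 2 and factors as K = U V^T = u1 v1^T + u2 v2^T with u1 = (-3, 3, 3, -1), v1 = (-1, 1, 3, 2), u2 = (-2, 0, 1, -3), v2 = (2, -1, -1, 3) (multiplying out reproduces the displayed K). The nonzero eigenvalues of U V^T coincide with those of the 2 x 2 matrix G = V^T U = [[v1·u1, v1·u2], [v2·u1, v2·u2]] = [[13, -1], [-15, -14]], and by the Sylvester determinant identity det(I_4 - U V^T) = det(I_2 - V^T U) = det([[-12, 1], [15, 15]]) = (-12)(15) - (1)(15) = -195. (Direct check: I - K =
[[2, 1, 7, 12],
 [3, -2, -9, -6],
 [1, -2, -7, -9],
 [5, -2, 0, 12]]
has determinant -195.) The finite-dimensional Fredholm alternative says: either (I - K) is invertible, or ker(I - K) ≠ {0} and then range(I - K) = ker((I - K)^*)^⊥, with dim ker(I - K) = dim ker((I - K)^*). Since det(I - K) ≠ 0, 1 is not an eigenvalue of K and ker(I - K) = {0}, so we are in the first case: for every y there is a unique x = (I - K)^(-1) y. (Explicitly, by the Woodbury identity, (I - U V^T)^(-1) = I + U (I_2 - G)^(-1) V^T.)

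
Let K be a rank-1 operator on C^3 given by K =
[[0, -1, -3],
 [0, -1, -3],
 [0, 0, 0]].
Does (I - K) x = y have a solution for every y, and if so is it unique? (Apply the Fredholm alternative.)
(I - K) is invertible (det(I - K) = 2 ≠ 0), so for every y in C^3 the equation (I - K) x = y has a unique solution.

K has rank 1, so it is an outer product K = u v^T: every row of K is a multiple of one row vector. Reading off the entries, u = (1, 1, 0) and v = (0, -1, -3) (row i of K equals u_i·v^T). A rank-one matrix u v^T satisfies K u = u (v·u) and kills the (2)-dimensional subspace v^⊥, so its characteristic polynomial is lambda^2 (lambda - v·u) with v·u = tr K = -1. Hence the eigenvalues of I - K are 1 (multiplicity 2) and 1 - (-1) = 2, so det(I - K) = 2. (Direct check: I - K =
[[1, 1, 3],
 [0, 2, 3],
 [0, 0, 1]]
has determinant 2.) The finite-dimensional Fredholm alternative says: either (I - K) is invertible, or ker(I - K) ≠ {0} and then range(I - K) = ker((I - K)^*)^⊥, with dim ker(I - K) = dim ker((I - K)^*). Since det(I - K) ≠ 0, 1 is not an eigenvalue of K and ker(I - K) = {0}, so we are in the first case: for every y there is a unique x = (I - K)^(-1) y. Explicitly, by the Sherman–Morrison formula, (I - u v^T)^(-1) = I + u v^T/(1 - v·u), i.e. (I - K)^(-1) = I + K/(2).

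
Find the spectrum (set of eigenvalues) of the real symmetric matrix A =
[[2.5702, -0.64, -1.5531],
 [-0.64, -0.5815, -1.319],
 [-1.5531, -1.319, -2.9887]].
sigma(A) ≈ {-4, 0, 3}

A is real symmetric, so its spectrum consists of real eigenvalues. Expanding the characteristic polynomial of the displayed matrix gives
  det(λ I - A) = p(λ) = λ^3 + (1)λ^2 + (-12)λ + (0).
Solving p(λ) = 0 yields eigenvalues ≈ -4, 0, 3. (A is shown rounded to 4 decimals, so these recover the underlying integer eigenvalues to within that precision.)
Verification: the trace of A = -1 equals the sum of eigenvalues -1, and det(A) ≈ -0.0000 matches the eigenvalue product 0.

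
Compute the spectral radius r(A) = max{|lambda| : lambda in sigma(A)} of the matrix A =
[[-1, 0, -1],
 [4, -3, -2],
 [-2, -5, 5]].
r(A) = (4 + sqrt(84))/2 ≈ 6.5826

The eigenvalues of A are the roots of its characteristic polynomial. With M = A (coefficients from the trace, the sum of principal 2x2 minors, and det A):
  p(λ) = det(λ I - M) = λ^3 - λ^2 - 29λ - 51.
By the rational root theorem any rational root is an integer divisor of 51. Testing λ = -3: p(-3) = -27 - 9 + 87 - 51 = 0, so λ = -3 is a root. Dividing out (λ + 3) leaves p(λ) = (λ + 3)(λ^2 - 4λ - 17). For λ^2 - 4λ - 17 the discriminant is 84. It is nonnegative but not a perfect square, so the roots are real and irrational: λ = (4 ± sqrt(84))/2 ≈ 6.5826, -2.5826.
Thus the eigenvalues (to 4 decimals) are 6.5826 (modulus 6.5826); -2.5826 (modulus 2.5826); -3 (modulus 3). The spectral radius is the largest modulus: r(A) = (4 + sqrt(84))/2 ≈ 6.5826. (Cross-check: r(A) ≤ ||A||_2 ≈ 7.3823; equality holds whenever A is normal, though it can also hold for some non-normal A.)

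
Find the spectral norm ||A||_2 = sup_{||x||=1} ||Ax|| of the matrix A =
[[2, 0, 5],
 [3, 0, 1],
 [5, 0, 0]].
||A||_2 = sqrt((64 + sqrt(820))/2) ≈ 6.8057 (= sqrt(largest eigenvalue of A^T A))

||A||_2 = sigma_max(A) = sqrt(lambda_max(A^T A)). Form the symmetric matrix M = A^T A =
[[38, 0, 13],
 [0, 0, 0],
 [13, 0, 26]].
Its characteristic polynomial (trace, sum of principal 2x2 minors, determinant of M give the coefficients) is
  p(λ) = det(λ I - M) = λ^3 - 64λ^2 + 819λ.
The constant term is 0, so λ = 0 is a root. Dividing out λ leaves p(λ) = λ(λ^2 - 64λ + 819). For λ^2 - 64λ + 819 the discriminant is 820. It is nonnegative but not a perfect square, so the roots are real and irrational: λ = (64 ± sqrt(820))/2 ≈ 46.3178, 17.6822.
So the eigenvalues of A^T A are ≈ 0, 17.6822, 46.3178 (all ≥ 0, as they must be for A^T A). The largest is λ_max = (64 + sqrt(820))/2 ≈ 46.3178, hence ||A||_2 = sqrt(λ_max) = sqrt((64 + sqrt(820))/2) ≈ 6.8057.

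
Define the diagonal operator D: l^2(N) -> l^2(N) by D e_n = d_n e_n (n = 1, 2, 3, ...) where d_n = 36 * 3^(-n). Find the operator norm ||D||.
||D|| = 12 (attained at n = 1)

For D diagonal, ||D|| = sup_n |d_n|. The sequence d_n = 36 * 3^(-n) is positive and strictly decreasing (ratio 3^(-1) < 1), so the supremum is d_1 = 36/3 = 12. Hence ||D|| = 12.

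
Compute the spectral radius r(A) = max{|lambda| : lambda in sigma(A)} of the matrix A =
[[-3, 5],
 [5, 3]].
r(A) = sqrt(136)/2 ≈ 5.831

The eigenvalues of A are the roots of its characteristic polynomial. With M = A (coefficients from the trace and determinant):
  p(λ) = det(λ I - M) = λ^2 - 34.
For λ^2 - 34 the discriminant is 136. It is nonnegative but not a perfect square, so the roots are real and irrational: λ = ± sqrt(136)/2 ≈ 5.831, -5.831.
Thus the eigenvalues (to 4 decimals) are 5.831 (modulus 5.831); -5.831 (modulus 5.831). The spectral radius is the largest modulus: r(A) = sqrt(136)/2 ≈ 5.831. (Cross-check: r(A) ≤ ||A||_2 ≈ 5.831; equality holds whenever A is normal, though it can also hold for some non-normal A.)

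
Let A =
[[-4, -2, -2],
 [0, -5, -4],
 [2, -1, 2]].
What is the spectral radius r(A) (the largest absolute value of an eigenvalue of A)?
r(A) ≈ 4.7928

The eigenvalues of A are the roots of its characteristic polynomial. With M = A (coefficients from the trace, the sum of principal 2x2 minors, and det A):
  p(λ) = det(λ I - M) = λ^3 + 7λ^2 + 2λ - 52.
No integer candidate from the rational root theorem (±divisors of 52) is a root, so the roots are irrational. The cubic discriminant is Δ = -14604 < 0, so there is one real root and a complex-conjugate pair. p(2) = -12 and p(3) = 44 have opposite signs, so a root lies in (2, 3); Newton's method refines it to λ ≈ 2.2637. Dividing out (λ - (2.2637)) leaves approximately λ^2 + 9.2637λ + 22.9708. For λ^2 + 9.2637λ + 22.9708 the discriminant is -6.0661. It is negative, so the remaining roots are the complex-conjugate pair λ ≈ -4.6319 ± 1.2315i. Their product equals the constant term, so |λ|^2 ≈ 22.9708 and |λ| ≈ 4.7928.
Thus the eigenvalues (to 4 decimals) are 2.2637 (modulus 2.2637); -4.6319 ± 1.2315i (modulus 4.7928). The spectral radius is the largest modulus: r(A) ≈ 4.7928. (Cross-check: r(A) ≤ ||A||_2 ≈ 7.3369; equality holds whenever A is normal, though it can also hold for some non-normal A.)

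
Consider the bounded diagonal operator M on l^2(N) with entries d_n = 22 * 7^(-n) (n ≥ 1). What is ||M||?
||M|| = 22/7 (attained at n = 1)

For M diagonal, ||M|| = sup_n |d_n|. The sequence d_n = 22 * 7^(-n) is positive and strictly decreasing (ratio 7^(-1) < 1), so the supremum is d_1 = 22/7. Hence ||M|| = 22/7.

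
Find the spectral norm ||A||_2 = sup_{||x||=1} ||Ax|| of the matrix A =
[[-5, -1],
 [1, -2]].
||A||_2 = sqrt((31 + sqrt(477))/2) ≈ 5.1401 (= sqrt(largest eigenvalue of A^T A))

||A||_2 = sigma_max(A) = sqrt(lambda_max(A^T A)). Form the symmetric matrix M = A^T A =
[[26, 3],
 [3, 5]].
Its characteristic polynomial (trace, determinant of M give the coefficients) is
  p(λ) = det(λ I - M) = λ^2 - 31λ + 121.
For λ^2 - 31λ + 121 the discriminant is 477. It is nonnegative but not a perfect square, so the roots are real and irrational: λ = (31 ± sqrt(477))/2 ≈ 26.4202, 4.5798.
So the eigenvalues of A^T A are ≈ 4.5798, 26.4202 (all ≥ 0, as they must be for A^T A). The largest is λ_max = (31 + sqrt(477))/2 ≈ 26.4202, hence ||A||_2 = sqrt(λ_max) = sqrt((31 + sqrt(477))/2) ≈ 5.1401.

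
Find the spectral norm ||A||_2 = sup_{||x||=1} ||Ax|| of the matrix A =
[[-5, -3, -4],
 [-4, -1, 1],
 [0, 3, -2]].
||A||_2 ≈ 7.6837 (= sqrt(largest eigenvalue of A^T A))

||A||_2 = sigma_max(A) = sqrt(lambda_max(A^T A)). Form the symmetric matrix M = A^T A =
[[41, 19, 16],
 [19, 19, 5],
 [16, 5, 21]].
Its characteristic polynomial (trace, sum of principal 2x2 minors, determinant of M give the coefficients) is
  p(λ) = det(λ I - M) = λ^3 - 81λ^2 + 1397λ - 5929.
No integer candidate from the rational root theorem (±divisors of 5929) is a root, so the roots are irrational. The cubic discriminant is Δ = 422470048 > 0, so there are three distinct real roots. p(6) = -247 and p(7) = 224 have opposite signs, so a root lies in (6, 7); Newton's method refines it to λ ≈ 6.4918. p(15) = 176 and p(16) = -217 have opposite signs, so a root lies in (15, 16); Newton's method refines it to λ ≈ 15.4697. p(59) = -88 and p(60) = 2291 have opposite signs, so a root lies in (59, 60); Newton's method refines it to λ ≈ 59.0385. Check (Vieta): the three roots sum to 81, matching tr M = 81.
So the eigenvalues of A^T A are ≈ 6.4918, 15.4697, 59.0385 (all ≥ 0, as they must be for A^T A). The largest is λ_max ≈ 59.0385, hence ||A||_2 = sqrt(λ_max) ≈ 7.6837.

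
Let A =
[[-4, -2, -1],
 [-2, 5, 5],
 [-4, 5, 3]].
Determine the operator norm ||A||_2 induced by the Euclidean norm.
||A||_2 ≈ 10.0077 (= sqrt(largest eigenvalue of A^T A))

||A||_2 = sigma_max(A) = sqrt(lambda_max(A^T A)). Form the symmetric matrix M = A^T A =
[[36, -22, -18],
 [-22, 54, 42],
 [-18, 42, 35]].
Its characteristic polynomial (trace, sum of principal 2x2 minors, determinant of M give the coefficients) is
  p(λ) = det(λ I - M) = λ^3 - 125λ^2 + 2522λ - 3364.
No integer candidate from the rational root theorem (±divisors of 3364) is a root, so the roots are irrational. The cubic discriminant is Δ = 27720222516 > 0, so there are three distinct real roots. p(1) = -966 and p(2) = 1188 have opposite signs, so a root lies in (1, 2); Newton's method refines it to λ ≈ 1.4347. p(23) = 684 and p(24) = -1012 have opposite signs, so a root lies in (23, 24); Newton's method refines it to λ ≈ 23.4111. p(100) = -1164 and p(101) = 6534 have opposite signs, so a root lies in (100, 101); Newton's method refines it to λ ≈ 100.1542. Check (Vieta): the three roots sum to 125, matching tr M = 125.
So the eigenvalues of A^T A are ≈ 1.4347, 23.4111, 100.1542 (all ≥ 0, as they must be for A^T A). The largest is λ_max ≈ 100.1542, hence ||A||_2 = sqrt(λ_max) ≈ 10.0077.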